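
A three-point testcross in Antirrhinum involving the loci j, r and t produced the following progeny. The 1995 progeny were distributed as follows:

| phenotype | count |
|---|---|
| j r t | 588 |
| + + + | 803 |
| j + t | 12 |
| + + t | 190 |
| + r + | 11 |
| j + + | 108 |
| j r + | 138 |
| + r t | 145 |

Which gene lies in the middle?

The two most frequent reciprocal classes, + + + and j r t, are the parental types, so the F1 was + + + / j r t.
The two rarest classes, + r + and j + t, are the double crossovers. Comparing them with the parentals, only the r allele has switched, so r is the middle locus and the order is j – r – t.

r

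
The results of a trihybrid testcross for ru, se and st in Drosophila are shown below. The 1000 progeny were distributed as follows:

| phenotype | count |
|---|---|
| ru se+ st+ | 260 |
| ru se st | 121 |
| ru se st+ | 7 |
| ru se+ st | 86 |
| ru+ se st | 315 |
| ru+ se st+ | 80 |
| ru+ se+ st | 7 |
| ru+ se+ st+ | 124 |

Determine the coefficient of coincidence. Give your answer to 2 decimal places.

The two most frequent reciprocal classes, ru+ se st and ru se+ st+, are the parental types, so the F1 was ru+ se st / ru se+ st+.
The two rarest classes, ru+ se+ st and ru se st+, are the double crossovers. Comparing them with the parentals, only the se allele has switched, so se is the middle locus and the order is st – se – ru.
st–se: (166 + 14)/1000 = 0.1800; se–ru: (245 + 14)/1000 = 0.2590.
Expected DCO frequency = 0.1800 × 0.2590 ≈ 0.04662; observed = 14/1000 ≈ 0.01400.
Coefficient of coincidence = 0.01400/0.04662 ≈ 0.30.

0.30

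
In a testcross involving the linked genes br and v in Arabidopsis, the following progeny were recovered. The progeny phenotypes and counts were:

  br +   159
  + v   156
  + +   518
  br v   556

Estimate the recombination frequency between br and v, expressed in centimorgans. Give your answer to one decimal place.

The two most frequent classes, + + (518) and br v (556), are the parental types, so the F1 was + + / br v.
The recombinant classes are + v and br +: 156 + 159 = 315.
Recombination frequency = 315/1389 = 0.2268 ≈ 22.7%, i.e. 22.7 centimorgans.

22.7 centimorgans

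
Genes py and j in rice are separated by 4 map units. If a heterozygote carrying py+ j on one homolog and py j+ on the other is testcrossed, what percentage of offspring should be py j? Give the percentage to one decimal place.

A map distance of 4 map units corresponds to a recombination frequency of 0.040.
The F1 is py+ j / py j+, so py j is a recombinant gamete class with expected frequency r/2 = 0.040/2 = 0.0200.
That is 0.0200 = 2.0% of the progeny.

2.0%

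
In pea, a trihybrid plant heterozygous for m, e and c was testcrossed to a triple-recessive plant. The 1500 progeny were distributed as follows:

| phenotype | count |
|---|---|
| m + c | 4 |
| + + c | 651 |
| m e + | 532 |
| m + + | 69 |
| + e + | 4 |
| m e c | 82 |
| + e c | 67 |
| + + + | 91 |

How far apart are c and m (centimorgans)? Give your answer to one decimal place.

12.1 centimorgans

The two most frequent reciprocal classes, m e + and + + c, are the parental types, so the F1 was m e + / + + c.
The two rarest classes, + e + and m + c, are the double crossovers. Comparing them with the parentals, only the m allele has switched, so m is the middle locus and the order is c – m – e.
Crossovers in the c–m interval produce the single-crossover classes m e c and + + + (82 + 91 = 173) plus the double crossovers (8).
RF(c–m) = (173 + 8) / 1500 = 181/1500 = 0.1207 → 12.1 centimorgans.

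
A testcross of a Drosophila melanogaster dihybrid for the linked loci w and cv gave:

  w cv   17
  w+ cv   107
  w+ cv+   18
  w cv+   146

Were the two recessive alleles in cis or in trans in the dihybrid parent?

trans

The two most frequent classes are w+ cv (107) and w cv+ (146); these are the parental (non-recombinant) types.
So the F1 carried w+ cv on one chromosome and w cv+ on the other — the recessive alleles are on opposite chromosomes (trans / repulsion).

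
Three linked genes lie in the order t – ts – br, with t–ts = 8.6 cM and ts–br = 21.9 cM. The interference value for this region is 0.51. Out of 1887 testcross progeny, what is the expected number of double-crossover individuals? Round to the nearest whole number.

Map distances give recombination frequencies of 0.086 and 0.219 for the two intervals.
With interference 0.51 (so coincidence = 0.49), expected double-crossover frequency = 0.086 × 0.219 × 0.49 = 0.00923.
Expected number = 0.00923 × 1887 = 17.41 ≈ 17.

17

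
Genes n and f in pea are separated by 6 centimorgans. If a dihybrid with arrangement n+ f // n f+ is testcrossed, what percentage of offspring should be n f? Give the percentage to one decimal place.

A map distance of 6 centimorgans corresponds to a recombination frequency of 0.060.
The F1 is n+ f / n f+, so n f is a recombinant gamete class with expected frequency r/2 = 0.060/2 = 0.0300.
That is 0.0300 = 3.0% of the progeny.

3.0%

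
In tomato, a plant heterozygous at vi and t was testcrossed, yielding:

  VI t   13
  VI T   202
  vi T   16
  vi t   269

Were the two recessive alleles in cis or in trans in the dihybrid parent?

The two most frequent classes are VI T (202) and vi t (269); these are the parental (non-recombinant) types.
So the F1 carried VI T on one chromosome and vi t on the other — the recessive alleles are on the same chromosome (cis / coupling).

cis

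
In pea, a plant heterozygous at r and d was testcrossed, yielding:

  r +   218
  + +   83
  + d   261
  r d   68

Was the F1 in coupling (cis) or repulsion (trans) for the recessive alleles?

trans

The two most frequent classes are + d (261) and r + (218); these are the parental (non-recombinant) types.
So the F1 carried + d on one chromosome and r + on the other — the recessive alleles are on opposite chromosomes (trans / repulsion).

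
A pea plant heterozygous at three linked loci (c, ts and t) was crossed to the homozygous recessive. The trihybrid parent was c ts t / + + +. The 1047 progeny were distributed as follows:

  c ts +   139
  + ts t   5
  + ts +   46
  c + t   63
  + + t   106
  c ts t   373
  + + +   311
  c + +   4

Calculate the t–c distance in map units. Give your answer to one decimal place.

The two rarest classes, + ts t and c + +, are the double crossovers. Comparing them with the parentals, only the c allele has switched, so c is the middle locus and the order is ts – c – t.
Crossovers in the c–t interval produce the single-crossover classes c ts + and + + t (139 + 106 = 245) plus the double crossovers (9).
RF(c–t) = (245 + 9) / 1047 = 254/1047 = 0.2426 → 24.3 map units.

24.3 map units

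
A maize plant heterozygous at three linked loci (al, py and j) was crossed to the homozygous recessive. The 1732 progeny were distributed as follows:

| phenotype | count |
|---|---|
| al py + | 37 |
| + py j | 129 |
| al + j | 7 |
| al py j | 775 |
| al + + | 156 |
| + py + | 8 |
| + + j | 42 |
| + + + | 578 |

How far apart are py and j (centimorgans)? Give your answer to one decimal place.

The two most frequent reciprocal classes, al py j and + + +, are the parental types, so the F1 was al py j / + + +.
The two rarest classes, al + j and + py +, are the double crossovers. Comparing them with the parentals, only the py allele has switched, so py is the middle locus and the order is j – py – al.
Crossovers in the j–py interval produce the single-crossover classes al py + and + + j (37 + 42 = 79) plus the double crossovers (15).
RF(j–py) = (79 + 15) / 1732 = 94/1732 = 0.0543 → 5.4 centimorgans.

5.4 centimorgans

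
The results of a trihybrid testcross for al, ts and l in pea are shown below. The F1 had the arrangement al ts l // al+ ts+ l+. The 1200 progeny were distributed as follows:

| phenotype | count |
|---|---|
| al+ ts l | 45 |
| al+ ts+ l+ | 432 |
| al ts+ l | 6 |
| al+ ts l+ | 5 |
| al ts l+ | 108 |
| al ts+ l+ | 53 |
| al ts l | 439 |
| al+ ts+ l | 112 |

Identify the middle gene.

The two rarest classes, al ts+ l and al+ ts l+, are the double crossovers. Comparing them with the parentals, only the ts allele has switched, so ts is the middle locus and the order is l – ts – al.

ts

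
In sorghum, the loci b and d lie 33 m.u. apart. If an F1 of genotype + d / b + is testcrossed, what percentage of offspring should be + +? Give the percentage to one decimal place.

A map distance of 33 m.u. corresponds to a recombination frequency of 0.330.
The F1 is + d / b +, so + + is a recombinant gamete class with expected frequency r/2 = 0.330/2 = 0.1650.
That is 0.1650 = 16.5% of the progeny.

16.5%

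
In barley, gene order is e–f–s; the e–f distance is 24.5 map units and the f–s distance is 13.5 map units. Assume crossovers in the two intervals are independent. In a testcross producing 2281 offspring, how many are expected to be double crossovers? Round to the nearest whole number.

Map distances give recombination frequencies of 0.245 and 0.135 for the two intervals.
With no interference, expected double-crossover frequency = 0.245 × 0.135 = 0.03308.
Expected number = 0.03308 × 2281 = 75.44 ≈ 75.

75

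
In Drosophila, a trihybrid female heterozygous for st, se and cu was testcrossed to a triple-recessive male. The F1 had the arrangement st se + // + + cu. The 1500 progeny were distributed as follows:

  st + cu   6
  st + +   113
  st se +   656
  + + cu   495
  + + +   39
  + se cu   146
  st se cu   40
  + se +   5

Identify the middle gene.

st

The two rarest classes, + se + and st + cu, are the double crossovers. Comparing them with the parentals, only the st allele has switched, so st is the middle locus and the order is se – st – cu.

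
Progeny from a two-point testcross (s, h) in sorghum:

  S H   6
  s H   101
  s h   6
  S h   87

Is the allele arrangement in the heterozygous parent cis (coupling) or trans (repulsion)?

trans

The two most frequent classes are S h (87) and s H (101); these are the parental (non-recombinant) types.
So the F1 carried S h on one chromosome and s H on the other — the recessive alleles are on opposite chromosomes (trans / repulsion).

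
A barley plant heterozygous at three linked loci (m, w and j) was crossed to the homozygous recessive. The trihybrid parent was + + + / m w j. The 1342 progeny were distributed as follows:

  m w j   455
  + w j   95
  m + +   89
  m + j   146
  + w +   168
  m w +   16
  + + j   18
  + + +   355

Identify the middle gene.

The two rarest classes, + + j and m w +, are the double crossovers. Comparing them with the parentals, only the j allele has switched, so j is the middle locus and the order is w – j – m.

j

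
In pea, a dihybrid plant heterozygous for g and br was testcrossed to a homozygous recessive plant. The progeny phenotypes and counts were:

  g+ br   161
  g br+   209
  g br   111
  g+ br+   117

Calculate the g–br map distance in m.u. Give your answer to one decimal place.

38.1 m.u.

The two most frequent classes, g+ br (161) and g br+ (209), are the parental types, so the F1 was g+ br / g br+.
The recombinant classes are g+ br+ and g br: 117 + 111 = 228.
Recombination frequency = 228/598 = 0.3813 ≈ 38.1%, i.e. 38.1 m.u.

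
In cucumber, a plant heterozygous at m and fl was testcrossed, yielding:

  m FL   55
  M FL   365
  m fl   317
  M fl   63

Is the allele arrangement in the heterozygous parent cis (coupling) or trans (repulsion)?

cis

The two most frequent classes are M FL (365) and m fl (317); these are the parental (non-recombinant) types.
So the F1 carried M FL on one chromosome and m fl on the other — the recessive alleles are on the same chromosome (cis / coupling).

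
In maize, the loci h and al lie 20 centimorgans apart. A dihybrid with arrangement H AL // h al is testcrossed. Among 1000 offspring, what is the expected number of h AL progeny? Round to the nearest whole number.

A map distance of 20 centimorgans corresponds to a recombination frequency of 0.200.
The F1 is H AL / h al, so h AL is a recombinant gamete class with expected frequency r/2 = 0.200/2 = 0.1000.
Expected number = 0.1000 × 1000 = 100.00 ≈ 100.

100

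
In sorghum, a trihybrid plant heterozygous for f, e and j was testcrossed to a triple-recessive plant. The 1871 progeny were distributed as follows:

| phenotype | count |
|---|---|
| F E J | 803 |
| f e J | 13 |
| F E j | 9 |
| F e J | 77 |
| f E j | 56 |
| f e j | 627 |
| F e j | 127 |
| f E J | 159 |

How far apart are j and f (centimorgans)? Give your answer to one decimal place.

The two most frequent reciprocal classes, F E J and f e j, are the parental types, so the F1 was F E J / f e j.
The two rarest classes, F E j and f e J, are the double crossovers. Comparing them with the parentals, only the j allele has switched, so j is the middle locus and the order is e – j – f.
Crossovers in the j–f interval produce the single-crossover classes f E J and F e j (159 + 127 = 286) plus the double crossovers (22).
RF(j–f) = (286 + 22) / 1871 = 308/1871 = 0.1646 → 16.5 centimorgans.

16.5 centimorgans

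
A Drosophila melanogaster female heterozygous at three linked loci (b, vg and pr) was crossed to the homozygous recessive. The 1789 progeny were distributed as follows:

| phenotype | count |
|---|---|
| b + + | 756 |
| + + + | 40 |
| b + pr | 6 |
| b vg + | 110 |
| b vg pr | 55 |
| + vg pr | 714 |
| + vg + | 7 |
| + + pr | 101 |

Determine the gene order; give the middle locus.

The two most frequent reciprocal classes, + vg pr and b + +, are the parental types, so the F1 was + vg pr / b + +.
The two rarest classes, + vg + and b + pr, are the double crossovers. Comparing them with the parentals, only the pr allele has switched, so pr is the middle locus and the order is b – pr – vg.

pr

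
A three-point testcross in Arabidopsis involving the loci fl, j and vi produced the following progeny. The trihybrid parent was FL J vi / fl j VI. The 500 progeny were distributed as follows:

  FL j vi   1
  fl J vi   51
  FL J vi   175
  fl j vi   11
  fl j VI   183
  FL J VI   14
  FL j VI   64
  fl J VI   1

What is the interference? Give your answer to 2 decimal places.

0.68

The two rarest classes, FL j vi and fl J VI, are the double crossovers. Comparing them with the parentals, only the j allele has switched, so j is the middle locus and the order is fl – j – vi.
fl–j: (115 + 2)/500 = 0.2340; j–vi: (25 + 2)/500 = 0.0540.
Expected DCO frequency = 0.2340 × 0.0540 ≈ 0.01264; observed = 2/500 ≈ 0.00400.
Coefficient of coincidence = 0.00400/0.01264 ≈ 0.32; interference = 1 − 0.32 = 0.68.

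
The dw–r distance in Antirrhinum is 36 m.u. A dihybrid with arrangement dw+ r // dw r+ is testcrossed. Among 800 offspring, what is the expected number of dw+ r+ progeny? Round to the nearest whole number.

A map distance of 36 m.u. corresponds to a recombination frequency of 0.360.
The F1 is dw+ r / dw r+, so dw+ r+ is a recombinant gamete class with expected frequency r/2 = 0.360/2 = 0.1800.
Expected number = 0.1800 × 800 = 144.00 ≈ 144.

144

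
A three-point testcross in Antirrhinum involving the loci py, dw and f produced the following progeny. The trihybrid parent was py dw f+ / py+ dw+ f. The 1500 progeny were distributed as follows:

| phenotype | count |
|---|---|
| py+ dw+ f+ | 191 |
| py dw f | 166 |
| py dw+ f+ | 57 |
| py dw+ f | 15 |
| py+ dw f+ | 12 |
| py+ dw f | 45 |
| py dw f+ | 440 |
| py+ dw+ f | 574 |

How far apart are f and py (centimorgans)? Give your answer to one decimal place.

The two rarest classes, py+ dw f+ and py dw+ f, are the double crossovers. Comparing them with the parentals, only the py allele has switched, so py is the middle locus and the order is dw – py – f.
Crossovers in the py–f interval produce the single-crossover classes py dw f and py+ dw+ f+ (166 + 191 = 357) plus the double crossovers (27).
RF(py–f) = (357 + 27) / 1500 = 384/1500 = 0.2560 → 25.6 centimorgans.

25.6 centimorgans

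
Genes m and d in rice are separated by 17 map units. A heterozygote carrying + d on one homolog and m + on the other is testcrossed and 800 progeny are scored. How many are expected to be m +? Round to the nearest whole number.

332

A map distance of 17 map units corresponds to a recombination frequency of 0.170.
The F1 is + d / m +, so m + is a parental gamete class with expected frequency (1 − r)/2 = 0.830/2 = 0.4150.
Expected number = 0.4150 × 800 = 332.00 ≈ 332.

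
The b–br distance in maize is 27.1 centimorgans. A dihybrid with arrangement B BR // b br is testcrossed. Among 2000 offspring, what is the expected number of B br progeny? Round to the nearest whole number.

A map distance of 27.1 centimorgans corresponds to a recombination frequency of 0.271.
The F1 is B BR / b br, so B br is a recombinant gamete class with expected frequency r/2 = 0.271/2 = 0.1355.
Expected number = 0.1355 × 2000 = 271.00 ≈ 271.

271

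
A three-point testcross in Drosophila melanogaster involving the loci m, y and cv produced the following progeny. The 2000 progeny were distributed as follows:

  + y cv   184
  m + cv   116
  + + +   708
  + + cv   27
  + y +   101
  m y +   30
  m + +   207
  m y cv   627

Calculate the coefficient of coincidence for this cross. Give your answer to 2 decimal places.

0.93

The two most frequent reciprocal classes, + + + and m y cv, are the parental types, so the F1 was + + + / m y cv.
The two rarest classes, + + cv and m y +, are the double crossovers. Comparing them with the parentals, only the cv allele has switched, so cv is the middle locus and the order is m – cv – y.
m–cv: (391 + 57)/2000 = 0.2240; cv–y: (217 + 57)/2000 = 0.1370.
Expected DCO frequency = 0.2240 × 0.1370 ≈ 0.03069; observed = 57/2000 ≈ 0.02850.
Coefficient of coincidence = 0.02850/0.03069 ≈ 0.93.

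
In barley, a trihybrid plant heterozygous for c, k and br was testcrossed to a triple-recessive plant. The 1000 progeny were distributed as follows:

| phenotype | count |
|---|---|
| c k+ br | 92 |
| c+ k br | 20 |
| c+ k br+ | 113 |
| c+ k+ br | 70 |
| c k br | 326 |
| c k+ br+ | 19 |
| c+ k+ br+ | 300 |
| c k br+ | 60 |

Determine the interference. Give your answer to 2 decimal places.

The two most frequent reciprocal classes, c k br and c+ k+ br+, are the parental types, so the F1 was c k br / c+ k+ br+.
The two rarest classes, c+ k br and c k+ br+, are the double crossovers. Comparing them with the parentals, only the c allele has switched, so c is the middle locus and the order is k – c – br.
k–c: (205 + 39)/1000 = 0.2440; c–br: (130 + 39)/1000 = 0.1690.
Expected DCO frequency = 0.2440 × 0.1690 ≈ 0.04124; observed = 39/1000 ≈ 0.03900.
Coefficient of coincidence = 0.03900/0.04124 ≈ 0.95; interference = 1 − 0.95 = 0.05.

0.05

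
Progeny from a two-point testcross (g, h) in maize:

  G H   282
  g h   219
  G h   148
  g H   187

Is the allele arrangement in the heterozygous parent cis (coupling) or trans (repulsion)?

cis

The two most frequent classes are G H (282) and g h (219); these are the parental (non-recombinant) types.
So the F1 carried G H on one chromosome and g h on the other — the recessive alleles are on the same chromosome (cis / coupling).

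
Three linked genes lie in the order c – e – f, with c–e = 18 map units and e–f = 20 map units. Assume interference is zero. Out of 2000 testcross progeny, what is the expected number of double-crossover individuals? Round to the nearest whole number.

72

Map distances give recombination frequencies of 0.180 and 0.200 for the two intervals.
With no interference, expected double-crossover frequency = 0.180 × 0.200 = 0.03600.
Expected number = 0.03600 × 2000 = 72.00 ≈ 72.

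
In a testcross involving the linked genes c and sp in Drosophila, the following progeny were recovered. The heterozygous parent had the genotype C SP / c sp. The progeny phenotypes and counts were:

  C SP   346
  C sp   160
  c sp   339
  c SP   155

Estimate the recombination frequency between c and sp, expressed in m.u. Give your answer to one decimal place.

The recombinant classes are C sp and c SP: 160 + 155 = 315.
Recombination frequency = 315/1000 = 0.3150 ≈ 31.5%, i.e. 31.5 m.u.

31.5 m.u.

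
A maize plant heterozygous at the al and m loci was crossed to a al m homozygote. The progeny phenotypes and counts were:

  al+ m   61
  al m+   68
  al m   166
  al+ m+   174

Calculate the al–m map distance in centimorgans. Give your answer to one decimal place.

The two most frequent classes, al+ m+ (174) and al m (166), are the parental types, so the F1 was al+ m+ / al m.
The recombinant classes are al+ m and al m+: 61 + 68 = 129.
Recombination frequency = 129/469 = 0.2751 ≈ 27.5%, i.e. 27.5 centimorgans.

27.5 centimorgans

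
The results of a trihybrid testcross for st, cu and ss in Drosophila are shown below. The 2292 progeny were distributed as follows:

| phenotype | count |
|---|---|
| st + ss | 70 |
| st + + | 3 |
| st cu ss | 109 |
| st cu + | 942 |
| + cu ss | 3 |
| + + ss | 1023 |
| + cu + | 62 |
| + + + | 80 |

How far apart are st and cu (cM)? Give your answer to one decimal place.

The two most frequent reciprocal classes, st cu + and + + ss, are the parental types, so the F1 was st cu + / + + ss.
The two rarest classes, st + + and + cu ss, are the double crossovers. Comparing them with the parentals, only the cu allele has switched, so cu is the middle locus and the order is st – cu – ss.
Crossovers in the st–cu interval produce the single-crossover classes + cu + and st + ss (62 + 70 = 132) plus the double crossovers (6).
RF(st–cu) = (132 + 6) / 2292 = 138/2292 = 0.0602 → 6.0 cM.

6.0 cM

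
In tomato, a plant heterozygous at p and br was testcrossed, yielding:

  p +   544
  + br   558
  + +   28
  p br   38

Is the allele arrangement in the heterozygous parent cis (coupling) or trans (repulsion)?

The two most frequent classes are + br (558) and p + (544); these are the parental (non-recombinant) types.
So the F1 carried + br on one chromosome and p + on the other — the recessive alleles are on opposite chromosomes (trans / repulsion).

trans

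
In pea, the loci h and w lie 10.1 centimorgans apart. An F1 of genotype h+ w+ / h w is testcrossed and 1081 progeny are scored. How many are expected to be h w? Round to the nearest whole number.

A map distance of 10.1 centimorgans corresponds to a recombination frequency of 0.101.
The F1 is h+ w+ / h w, so h w is a parental gamete class with expected frequency (1 − r)/2 = 0.899/2 = 0.4495.
Expected number = 0.4495 × 1081 = 485.91 ≈ 486.

486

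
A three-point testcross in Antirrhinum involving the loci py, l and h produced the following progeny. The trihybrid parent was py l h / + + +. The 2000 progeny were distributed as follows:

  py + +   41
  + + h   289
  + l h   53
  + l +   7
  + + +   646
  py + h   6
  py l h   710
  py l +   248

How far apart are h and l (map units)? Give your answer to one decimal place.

The two rarest classes, py + h and + l +, are the double crossovers. Comparing them with the parentals, only the l allele has switched, so l is the middle locus and the order is py – l – h.
Crossovers in the l–h interval produce the single-crossover classes py l + and + + h (248 + 289 = 537) plus the double crossovers (13).
RF(l–h) = (537 + 13) / 2000 = 550/2000 = 0.2750 → 27.5 map units.

27.5 map units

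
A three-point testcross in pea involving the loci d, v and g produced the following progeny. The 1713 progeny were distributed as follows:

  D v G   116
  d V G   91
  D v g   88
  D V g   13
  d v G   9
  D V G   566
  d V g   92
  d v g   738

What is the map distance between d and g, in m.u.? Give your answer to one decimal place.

11.7 m.u.

The two most frequent reciprocal classes, d v g and D V G, are the parental types, so the F1 was d v g / D V G.
The two rarest classes, d v G and D V g, are the double crossovers. Comparing them with the parentals, only the g allele has switched, so g is the middle locus and the order is v – g – d.
Crossovers in the g–d interval produce the single-crossover classes D v g and d V G (88 + 91 = 179) plus the double crossovers (22).
RF(g–d) = (179 + 22) / 1713 = 201/1713 = 0.1173 → 11.7 m.u.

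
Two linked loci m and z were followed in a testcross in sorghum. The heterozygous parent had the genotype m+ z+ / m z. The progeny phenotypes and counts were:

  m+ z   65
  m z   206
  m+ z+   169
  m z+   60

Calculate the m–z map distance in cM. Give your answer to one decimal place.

25.0 cM

The recombinant classes are m+ z and m z+: 65 + 60 = 125.
Recombination frequency = 125/500 = 0.2500 ≈ 25.0%, i.e. 25.0 cM.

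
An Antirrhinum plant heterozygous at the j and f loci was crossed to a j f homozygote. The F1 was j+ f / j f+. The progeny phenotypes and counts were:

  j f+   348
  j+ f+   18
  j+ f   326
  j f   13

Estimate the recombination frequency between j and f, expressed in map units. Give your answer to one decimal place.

The recombinant classes are j+ f+ and j f: 18 + 13 = 31.
Recombination frequency = 31/705 = 0.0440 ≈ 4.4%, i.e. 4.4 map units.

4.4 map units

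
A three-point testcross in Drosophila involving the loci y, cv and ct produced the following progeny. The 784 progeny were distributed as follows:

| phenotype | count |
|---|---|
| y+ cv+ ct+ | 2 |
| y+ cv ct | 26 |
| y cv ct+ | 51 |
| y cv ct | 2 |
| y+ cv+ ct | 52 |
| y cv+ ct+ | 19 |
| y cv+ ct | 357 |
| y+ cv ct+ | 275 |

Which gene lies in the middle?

The two most frequent reciprocal classes, y+ cv ct+ and y cv+ ct, are the parental types, so the F1 was y+ cv ct+ / y cv+ ct.
The two rarest classes, y+ cv+ ct+ and y cv ct, are the double crossovers. Comparing them with the parentals, only the cv allele has switched, so cv is the middle locus and the order is ct – cv – y.

cv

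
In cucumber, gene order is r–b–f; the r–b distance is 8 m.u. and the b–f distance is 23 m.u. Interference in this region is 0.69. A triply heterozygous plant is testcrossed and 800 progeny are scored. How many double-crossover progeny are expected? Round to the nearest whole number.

5

Map distances give recombination frequencies of 0.080 and 0.230 for the two intervals.
With interference 0.69 (so coincidence = 0.31), expected double-crossover frequency = 0.080 × 0.230 × 0.31 = 0.00570.
Expected number = 0.00570 × 800 = 4.56 ≈ 5.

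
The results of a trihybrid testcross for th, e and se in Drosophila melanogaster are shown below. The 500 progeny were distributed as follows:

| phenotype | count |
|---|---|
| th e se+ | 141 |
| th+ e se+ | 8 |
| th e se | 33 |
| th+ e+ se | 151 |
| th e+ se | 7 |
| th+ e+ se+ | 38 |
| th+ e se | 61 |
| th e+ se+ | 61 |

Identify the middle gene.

The two most frequent reciprocal classes, th e se+ and th+ e+ se, are the parental types, so the F1 was th e se+ / th+ e+ se.
The two rarest classes, th+ e se+ and th e+ se, are the double crossovers. Comparing them with the parentals, only the th allele has switched, so th is the middle locus and the order is e – th – se.

th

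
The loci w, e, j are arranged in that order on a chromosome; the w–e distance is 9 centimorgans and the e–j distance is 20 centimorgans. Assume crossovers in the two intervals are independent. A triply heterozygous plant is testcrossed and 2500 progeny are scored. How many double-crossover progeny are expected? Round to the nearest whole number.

Map distances give recombination frequencies of 0.090 and 0.200 for the two intervals.
With no interference, expected double-crossover frequency = 0.090 × 0.200 = 0.01800.
Expected number = 0.01800 × 2500 = 45.00 ≈ 45.

45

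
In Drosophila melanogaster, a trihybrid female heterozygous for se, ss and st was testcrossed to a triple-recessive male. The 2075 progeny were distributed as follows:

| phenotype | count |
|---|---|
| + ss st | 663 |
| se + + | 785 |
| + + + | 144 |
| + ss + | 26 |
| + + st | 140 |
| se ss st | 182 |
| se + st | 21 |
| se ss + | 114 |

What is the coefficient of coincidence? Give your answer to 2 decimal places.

0.87

The two most frequent reciprocal classes, + ss st and se + +, are the parental types, so the F1 was + ss st / se + +.
The two rarest classes, + ss + and se + st, are the double crossovers. Comparing them with the parentals, only the st allele has switched, so st is the middle locus and the order is se – st – ss.
se–st: (326 + 47)/2075 = 0.1798; st–ss: (254 + 47)/2075 = 0.1451.
Expected DCO frequency = 0.1798 × 0.1451 ≈ 0.02609; observed = 47/2075 ≈ 0.02265.
Coefficient of coincidence = 0.02265/0.02609 ≈ 0.87.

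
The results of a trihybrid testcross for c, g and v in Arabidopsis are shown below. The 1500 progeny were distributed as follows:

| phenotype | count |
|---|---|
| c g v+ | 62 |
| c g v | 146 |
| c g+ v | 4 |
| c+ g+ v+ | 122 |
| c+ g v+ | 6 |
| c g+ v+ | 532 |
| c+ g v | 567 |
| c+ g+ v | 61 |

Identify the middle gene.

v

The two most frequent reciprocal classes, c g+ v+ and c+ g v, are the parental types, so the F1 was c g+ v+ / c+ g v.
The two rarest classes, c g+ v and c+ g v+, are the double crossovers. Comparing them with the parentals, only the v allele has switched, so v is the middle locus and the order is g – v – c.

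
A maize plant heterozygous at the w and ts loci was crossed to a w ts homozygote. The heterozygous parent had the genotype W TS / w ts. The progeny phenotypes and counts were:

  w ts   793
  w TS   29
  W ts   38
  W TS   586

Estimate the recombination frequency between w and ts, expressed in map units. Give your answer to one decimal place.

The recombinant classes are W ts and w TS: 38 + 29 = 67.
Recombination frequency = 67/1446 = 0.0463 ≈ 4.6%, i.e. 4.6 map units.

4.6 map units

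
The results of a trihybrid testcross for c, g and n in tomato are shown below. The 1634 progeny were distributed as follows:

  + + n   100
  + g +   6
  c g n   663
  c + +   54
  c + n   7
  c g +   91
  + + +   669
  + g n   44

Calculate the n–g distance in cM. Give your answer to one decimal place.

The two most frequent reciprocal classes, c g n and + + +, are the parental types, so the F1 was c g n / + + +.
The two rarest classes, c + n and + g +, are the double crossovers. Comparing them with the parentals, only the g allele has switched, so g is the middle locus and the order is n – g – c.
Crossovers in the n–g interval produce the single-crossover classes c g + and + + n (91 + 100 = 191) plus the double crossovers (13).
RF(n–g) = (191 + 13) / 1634 = 204/1634 = 0.1248 → 12.5 cM.

12.5 cM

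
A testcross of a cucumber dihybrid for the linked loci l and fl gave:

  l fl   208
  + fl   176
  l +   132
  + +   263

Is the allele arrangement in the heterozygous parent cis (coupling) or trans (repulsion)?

The two most frequent classes are + + (263) and l fl (208); these are the parental (non-recombinant) types.
So the F1 carried + + on one chromosome and l fl on the other — the recessive alleles are on the same chromosome (cis / coupling).

cis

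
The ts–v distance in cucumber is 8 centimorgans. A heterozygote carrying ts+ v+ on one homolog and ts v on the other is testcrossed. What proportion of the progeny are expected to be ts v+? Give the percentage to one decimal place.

4.0%

A map distance of 8 centimorgans corresponds to a recombination frequency of 0.080.
The F1 is ts+ v+ / ts v, so ts v+ is a recombinant gamete class with expected frequency r/2 = 0.080/2 = 0.0400.
That is 0.0400 = 4.0% of the progeny.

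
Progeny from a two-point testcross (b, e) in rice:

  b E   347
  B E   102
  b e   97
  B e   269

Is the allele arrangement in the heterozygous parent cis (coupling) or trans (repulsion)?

trans

The two most frequent classes are B e (269) and b E (347); these are the parental (non-recombinant) types.
So the F1 carried B e on one chromosome and b E on the other — the recessive alleles are on opposite chromosomes (trans / repulsion).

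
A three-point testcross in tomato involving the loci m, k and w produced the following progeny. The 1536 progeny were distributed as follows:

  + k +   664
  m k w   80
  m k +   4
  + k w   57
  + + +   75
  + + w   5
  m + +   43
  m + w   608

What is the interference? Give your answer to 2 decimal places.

The two most frequent reciprocal classes, + k + and m + w, are the parental types, so the F1 was + k + / m + w.
The two rarest classes, m k + and + + w, are the double crossovers. Comparing them with the parentals, only the m allele has switched, so m is the middle locus and the order is w – m – k.
w–m: (100 + 9)/1536 = 0.0710; m–k: (155 + 9)/1536 = 0.1068.
Expected DCO frequency = 0.0710 × 0.1068 ≈ 0.00758; observed = 9/1536 ≈ 0.00586.
Coefficient of coincidence = 0.00586/0.00758 ≈ 0.77; interference = 1 − 0.77 = 0.23.

0.23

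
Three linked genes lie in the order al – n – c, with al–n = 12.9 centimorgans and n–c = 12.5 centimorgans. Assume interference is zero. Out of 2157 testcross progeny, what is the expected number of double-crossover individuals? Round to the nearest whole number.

Map distances give recombination frequencies of 0.129 and 0.125 for the two intervals.
With no interference, expected double-crossover frequency = 0.129 × 0.125 = 0.01613.
Expected number = 0.01613 × 2157 = 34.78 ≈ 35.

35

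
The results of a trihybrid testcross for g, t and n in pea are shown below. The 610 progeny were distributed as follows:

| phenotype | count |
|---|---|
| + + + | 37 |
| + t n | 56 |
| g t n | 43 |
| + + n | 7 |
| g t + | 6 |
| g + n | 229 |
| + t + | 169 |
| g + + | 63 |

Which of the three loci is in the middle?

The two most frequent reciprocal classes, + t + and g + n, are the parental types, so the F1 was + t + / g + n.
The two rarest classes, g t + and + + n, are the double crossovers. Comparing them with the parentals, only the g allele has switched, so g is the middle locus and the order is n – g – t.

g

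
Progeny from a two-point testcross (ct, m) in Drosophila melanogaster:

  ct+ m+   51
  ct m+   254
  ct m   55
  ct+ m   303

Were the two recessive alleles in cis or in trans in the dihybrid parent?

The two most frequent classes are ct+ m (303) and ct m+ (254); these are the parental (non-recombinant) types.
So the F1 carried ct+ m on one chromosome and ct m+ on the other — the recessive alleles are on opposite chromosomes (trans / repulsion).

trans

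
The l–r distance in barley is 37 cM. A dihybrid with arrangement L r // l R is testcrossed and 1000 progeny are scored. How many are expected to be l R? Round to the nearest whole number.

315

A map distance of 37 cM corresponds to a recombination frequency of 0.370.
The F1 is L r / l R, so l R is a parental gamete class with expected frequency (1 − r)/2 = 0.630/2 = 0.3150.
Expected number = 0.3150 × 1000 = 315.00 ≈ 315.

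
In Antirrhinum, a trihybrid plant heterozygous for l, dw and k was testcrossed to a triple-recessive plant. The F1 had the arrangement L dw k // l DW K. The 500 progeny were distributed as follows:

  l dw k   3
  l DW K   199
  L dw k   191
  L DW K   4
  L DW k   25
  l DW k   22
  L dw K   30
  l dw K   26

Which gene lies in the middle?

The two rarest classes, l dw k and L DW K, are the double crossovers. Comparing them with the parentals, only the l allele has switched, so l is the middle locus and the order is dw – l – k.

l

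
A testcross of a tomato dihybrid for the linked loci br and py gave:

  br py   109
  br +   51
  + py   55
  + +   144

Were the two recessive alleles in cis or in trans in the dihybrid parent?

The two most frequent classes are + + (144) and br py (109); these are the parental (non-recombinant) types.
So the F1 carried + + on one chromosome and br py on the other — the recessive alleles are on the same chromosome (cis / coupling).

cis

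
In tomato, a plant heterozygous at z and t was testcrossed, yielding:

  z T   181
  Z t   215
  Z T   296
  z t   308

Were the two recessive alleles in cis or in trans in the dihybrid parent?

The two most frequent classes are Z T (296) and z t (308); these are the parental (non-recombinant) types.
So the F1 carried Z T on one chromosome and z t on the other — the recessive alleles are on the same chromosome (cis / coupling).

cis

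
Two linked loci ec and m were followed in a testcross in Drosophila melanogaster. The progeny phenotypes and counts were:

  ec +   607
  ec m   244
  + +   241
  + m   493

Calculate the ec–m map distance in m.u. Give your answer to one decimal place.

The two most frequent classes, + m (493) and ec + (607), are the parental types, so the F1 was + m / ec +.
The recombinant classes are + + and ec m: 241 + 244 = 485.
Recombination frequency = 485/1585 = 0.3060 ≈ 30.6%, i.e. 30.6 m.u.

30.6 m.u.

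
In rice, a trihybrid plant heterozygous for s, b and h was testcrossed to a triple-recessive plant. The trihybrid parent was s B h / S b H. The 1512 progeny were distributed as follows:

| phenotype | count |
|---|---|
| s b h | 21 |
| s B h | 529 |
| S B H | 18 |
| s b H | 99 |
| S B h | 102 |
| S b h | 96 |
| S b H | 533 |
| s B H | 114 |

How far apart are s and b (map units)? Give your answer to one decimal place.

The two rarest classes, s b h and S B H, are the double crossovers. Comparing them with the parentals, only the b allele has switched, so b is the middle locus and the order is h – b – s.
Crossovers in the b–s interval produce the single-crossover classes S B h and s b H (102 + 99 = 201) plus the double crossovers (39).
RF(b–s) = (201 + 39) / 1512 = 240/1512 = 0.1587 → 15.9 map units.

15.9 map units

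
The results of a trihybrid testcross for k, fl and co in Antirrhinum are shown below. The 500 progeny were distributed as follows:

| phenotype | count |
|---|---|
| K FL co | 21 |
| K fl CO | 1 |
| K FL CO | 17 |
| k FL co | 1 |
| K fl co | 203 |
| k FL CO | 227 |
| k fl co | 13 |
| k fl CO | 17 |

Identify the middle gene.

co

The two most frequent reciprocal classes, k FL CO and K fl co, are the parental types, so the F1 was k FL CO / K fl co.
The two rarest classes, k FL co and K fl CO, are the double crossovers. Comparing them with the parentals, only the co allele has switched, so co is the middle locus and the order is fl – co – k.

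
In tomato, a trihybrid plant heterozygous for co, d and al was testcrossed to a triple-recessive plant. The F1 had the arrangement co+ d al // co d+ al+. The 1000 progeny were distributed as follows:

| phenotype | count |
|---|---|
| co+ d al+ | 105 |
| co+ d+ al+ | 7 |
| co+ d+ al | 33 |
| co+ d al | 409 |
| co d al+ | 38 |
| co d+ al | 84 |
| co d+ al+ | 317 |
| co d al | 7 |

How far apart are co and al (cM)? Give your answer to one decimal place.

The two rarest classes, co d al and co+ d+ al+, are the double crossovers. Comparing them with the parentals, only the co allele has switched, so co is the middle locus and the order is al – co – d.
Crossovers in the al–co interval produce the single-crossover classes co+ d al+ and co d+ al (105 + 84 = 189) plus the double crossovers (14).
RF(al–co) = (189 + 14) / 1000 = 203/1000 = 0.2030 → 20.3 cM.

20.3 cM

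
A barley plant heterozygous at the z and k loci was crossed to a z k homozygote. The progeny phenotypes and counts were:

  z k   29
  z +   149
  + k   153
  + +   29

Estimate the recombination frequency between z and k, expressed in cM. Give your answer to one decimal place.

The two most frequent classes, + k (153) and z + (149), are the parental types, so the F1 was + k / z +.
The recombinant classes are + + and z k: 29 + 29 = 58.
Recombination frequency = 58/360 = 0.1611 ≈ 16.1%, i.e. 16.1 cM.

16.1 cM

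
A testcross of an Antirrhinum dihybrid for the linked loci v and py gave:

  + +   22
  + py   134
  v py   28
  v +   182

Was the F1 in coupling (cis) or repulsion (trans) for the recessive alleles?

trans

The two most frequent classes are + py (134) and v + (182); these are the parental (non-recombinant) types.
So the F1 carried + py on one chromosome and v + on the other — the recessive alleles are on opposite chromosomes (trans / repulsion).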